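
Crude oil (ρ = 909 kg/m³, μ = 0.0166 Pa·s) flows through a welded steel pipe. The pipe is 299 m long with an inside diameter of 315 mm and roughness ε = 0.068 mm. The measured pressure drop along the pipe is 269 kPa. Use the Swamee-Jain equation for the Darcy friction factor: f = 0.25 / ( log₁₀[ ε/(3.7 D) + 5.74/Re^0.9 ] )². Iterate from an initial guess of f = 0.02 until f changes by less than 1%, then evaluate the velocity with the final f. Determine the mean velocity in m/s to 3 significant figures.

Rearranging Darcy-Weisbach: V = √(2·ΔP·D/(f·L·ρ)). With ε/D = 6.8e-05/0.315 = 0.000216, iterate starting from f = 0.02:
  f = 0.02 → V = √(2·2.69e+05·0.315/(0.02·299·909)) = 5.584 m/s; Re = ρVD/μ = 9.631e+04; f → 0.0192
  f = 0.0192 → V = 5.699 m/s; Re = 9.831e+04; f → 0.01913
Converged (Δf/f < 1%). With the final f = 0.01913: V = √(2·2.69e+05·0.315/(0.01913·299·909)) = 5.709 m/s.

V ≈ 5.71 m/s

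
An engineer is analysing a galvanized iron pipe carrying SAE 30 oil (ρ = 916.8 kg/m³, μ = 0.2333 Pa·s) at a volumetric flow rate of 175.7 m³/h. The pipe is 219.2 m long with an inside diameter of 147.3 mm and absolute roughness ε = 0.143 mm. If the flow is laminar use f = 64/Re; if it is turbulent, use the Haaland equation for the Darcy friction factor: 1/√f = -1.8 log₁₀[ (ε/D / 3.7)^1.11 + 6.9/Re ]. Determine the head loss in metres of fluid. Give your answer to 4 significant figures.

h_f ≈ 24.02 m

Q = 175.7 m³/h = 175.7/3600 = 0.04881 m³/s.
Cross-sectional area A = πD²/4 = π(0.1473)²/4 = 0.01704 m²; mean velocity V = Q/A = 0.04881/0.01704 = 2.864 m/s.
Reynolds number Re = ρVD/μ = 916.8 · 2.864 · 0.1473 / 0.233 = 1658.
Re < 2300 → laminar flow, so f = 64/Re = 64/1658 = 0.0386 (the turbulent correlation is not needed).
Darcy-Weisbach: ΔP = f(L/D)(ρV²/2) = 0.0386·(219.2/0.1473)·(916.8·2.864²/2) = 0.0386·1488·3760 = 2.16e+05 Pa.
Head loss h_f = ΔP/(ρg) = 2.16e+05/(916.8·9.81) = 24.02 m.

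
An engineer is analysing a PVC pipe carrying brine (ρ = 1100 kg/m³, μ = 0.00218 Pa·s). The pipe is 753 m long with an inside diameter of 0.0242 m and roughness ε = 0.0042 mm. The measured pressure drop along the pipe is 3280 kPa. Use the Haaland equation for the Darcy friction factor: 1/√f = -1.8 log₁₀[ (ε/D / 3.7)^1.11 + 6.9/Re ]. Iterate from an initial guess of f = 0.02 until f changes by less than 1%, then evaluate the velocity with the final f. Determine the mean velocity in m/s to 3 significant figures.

Rearranging Darcy-Weisbach: V = √(2·ΔP·D/(f·L·ρ)). With ε/D = 4.2e-06/0.0242 = 0.000174, iterate starting from f = 0.02:
  f = 0.02 → V = √(2·3.28e+06·0.0242/(0.02·753·1100)) = 3.096 m/s; Re = ρVD/μ = 3.78e+04; f → 0.02251
  f = 0.02251 → V = 2.918 m/s; Re = 3.563e+04; f → 0.0228
  f = 0.0228 → V = 2.899 m/s; Re = 3.54e+04; f → 0.02283
Converged (Δf/f < 1%). With the final f = 0.02283: V = √(2·3.28e+06·0.0242/(0.02283·753·1100)) = 2.897 m/s.

V ≈ 2.90 m/s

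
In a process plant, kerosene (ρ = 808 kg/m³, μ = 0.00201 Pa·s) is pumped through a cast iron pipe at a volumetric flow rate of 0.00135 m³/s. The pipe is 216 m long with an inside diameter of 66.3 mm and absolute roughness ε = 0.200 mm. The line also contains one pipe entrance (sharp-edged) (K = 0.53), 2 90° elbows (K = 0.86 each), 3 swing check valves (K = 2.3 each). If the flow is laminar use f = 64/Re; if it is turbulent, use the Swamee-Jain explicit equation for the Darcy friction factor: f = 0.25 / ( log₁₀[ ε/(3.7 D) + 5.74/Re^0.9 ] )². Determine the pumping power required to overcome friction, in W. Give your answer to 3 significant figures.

P ≈ 10.4 W

Cross-sectional area A = πD²/4 = π(0.0663)²/4 = 0.003452 m²; mean velocity V = Q/A = 0.00135/0.003452 = 0.391 m/s.
Reynolds number Re = ρVD/μ = 808 · 0.391 · 0.0663 / 0.00201 = 1.042e+04.
Re > 4000 → turbulent. Relative roughness ε/D = 0.0002/0.0663 = 0.00302. Swamee-Jain: f = 0.25/(log₁₀[0.00302/3.7 + 5.74/1.042e+04^0.9])² = 0.25/(log₁₀[0.000815 + 0.00139])² = 0.25/(-2.657)² = 0.03542.
Total minor-loss coefficient ΣK = 1·0.53 + 2·0.86 + 3·2.3 = 9.15.
ΔP = [f·L/D + ΣK]·(ρV²/2) = [0.03542·216/0.0663 + 9.15]·(808·0.391²/2) = [115.4 + 9.15]·61.78 = 7694 Pa.
Pumping power P = QΔP = 0.00135·7694 = 10.39 W = 10.4 W.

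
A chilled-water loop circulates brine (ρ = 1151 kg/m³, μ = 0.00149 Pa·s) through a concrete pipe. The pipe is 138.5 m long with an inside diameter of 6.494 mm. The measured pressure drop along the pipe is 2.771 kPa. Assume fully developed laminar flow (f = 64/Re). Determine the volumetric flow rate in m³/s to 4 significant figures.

For laminar flow, f = 64/Re with Re = ρVD/μ, so Darcy-Weisbach reduces to ΔP = 32μLV/D². Solving for V: V = ΔP·D²/(32μL) = 2771·(0.006494)²/(32·0.00149·138.5) = 0.0177 m/s.
Check: Re = ρVD/μ = 1151·0.0177·0.006494/0.00149 = 88.77 < 2300, so the laminar assumption holds.
Q = V·A = 0.0177·(π/4·0.006494²) = 5.861e-07 m³/s = 5.861×10^-7 m³/s.

Q ≈ 5.861×10^-7 m³/s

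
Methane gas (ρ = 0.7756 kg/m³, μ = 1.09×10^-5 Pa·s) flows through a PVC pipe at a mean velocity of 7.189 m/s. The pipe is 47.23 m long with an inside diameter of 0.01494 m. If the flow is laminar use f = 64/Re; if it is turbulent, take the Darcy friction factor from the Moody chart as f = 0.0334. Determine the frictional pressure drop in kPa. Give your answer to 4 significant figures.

ΔP ≈ 2.116 kPa

Reynolds number Re = ρVD/μ = 0.7756 · 7.189 · 0.01494 / 1.09e-05 = 7642.
Re > 4000 → turbulent; use the Moody-chart value f = 0.0334.
Darcy-Weisbach: ΔP = f(L/D)(ρV²/2) = 0.0334·(47.23/0.01494)·(0.7756·7.189²/2) = 0.0334·3161·20.04 = 2116 Pa.
ΔP = 2116 Pa = 2.116 kPa.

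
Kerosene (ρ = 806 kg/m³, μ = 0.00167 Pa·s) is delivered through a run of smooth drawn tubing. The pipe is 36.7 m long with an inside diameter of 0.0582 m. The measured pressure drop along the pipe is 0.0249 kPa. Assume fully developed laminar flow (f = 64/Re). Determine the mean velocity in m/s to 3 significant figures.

V ≈ 0.0430 m/s

For laminar flow, f = 64/Re with Re = ρVD/μ, so Darcy-Weisbach reduces to ΔP = 32μLV/D². Solving for V: V = ΔP·D²/(32μL) = 24.9·(0.0582)²/(32·0.00167·36.7) = 0.043 m/s.
Check: Re = ρVD/μ = 806·0.043·0.0582/0.00167 = 1208 < 2300, so the laminar assumption holds.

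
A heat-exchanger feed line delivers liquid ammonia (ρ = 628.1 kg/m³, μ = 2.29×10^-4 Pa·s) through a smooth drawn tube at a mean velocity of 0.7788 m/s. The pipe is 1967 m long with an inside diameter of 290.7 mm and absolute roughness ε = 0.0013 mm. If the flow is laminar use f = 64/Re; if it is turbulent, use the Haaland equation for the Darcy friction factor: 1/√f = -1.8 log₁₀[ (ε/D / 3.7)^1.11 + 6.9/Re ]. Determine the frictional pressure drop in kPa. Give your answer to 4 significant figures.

ΔP ≈ 16.28 kPa

Reynolds number Re = ρVD/μ = 628.1 · 0.7788 · 0.2907 / 0.000229 = 6.21e+05.
Re > 4000 → turbulent. Relative roughness ε/D = 1.3e-06/0.2907 = 4.47e-06. Haaland: 1/√f = -1.8 log₁₀[(4.47e-06/3.7)^1.11 + 6.9/6.21e+05] = -1.8 log₁₀[2.7e-07 + 1.11e-05] = 8.899, so f = 0.01263.
Darcy-Weisbach: ΔP = f(L/D)(ρV²/2) = 0.01263·(1967/0.2907)·(628.1·0.7788²/2) = 0.01263·6766·190.5 = 1.628e+04 Pa.
ΔP = 1.628e+04 Pa = 16.28 kPa.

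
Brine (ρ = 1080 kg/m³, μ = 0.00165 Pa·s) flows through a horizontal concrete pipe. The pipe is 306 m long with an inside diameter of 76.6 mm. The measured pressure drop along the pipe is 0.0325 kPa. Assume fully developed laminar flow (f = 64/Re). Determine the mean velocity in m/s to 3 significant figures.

For laminar flow, f = 64/Re with Re = ρVD/μ, so Darcy-Weisbach reduces to ΔP = 32μLV/D². Solving for V: V = ΔP·D²/(32μL) = 32.5·(0.0766)²/(32·0.00165·306) = 0.0118 m/s.
Check: Re = ρVD/μ = 1080·0.0118·0.0766/0.00165 = 591.8 < 2300, so the laminar assumption holds.

V ≈ 0.0118 m/s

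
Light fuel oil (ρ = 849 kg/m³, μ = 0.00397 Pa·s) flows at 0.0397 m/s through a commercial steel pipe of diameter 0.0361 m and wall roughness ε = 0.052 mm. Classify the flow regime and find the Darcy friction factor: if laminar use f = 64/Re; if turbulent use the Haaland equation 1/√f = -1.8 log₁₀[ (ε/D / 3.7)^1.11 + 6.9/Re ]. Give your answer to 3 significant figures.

Re = ρVD/μ = 849·0.0397·0.0361/0.00397 = 306.5.
Re < 2300 → laminar, so f = 64/Re = 0.2088 (roughness is irrelevant in laminar flow).

f ≈ 0.209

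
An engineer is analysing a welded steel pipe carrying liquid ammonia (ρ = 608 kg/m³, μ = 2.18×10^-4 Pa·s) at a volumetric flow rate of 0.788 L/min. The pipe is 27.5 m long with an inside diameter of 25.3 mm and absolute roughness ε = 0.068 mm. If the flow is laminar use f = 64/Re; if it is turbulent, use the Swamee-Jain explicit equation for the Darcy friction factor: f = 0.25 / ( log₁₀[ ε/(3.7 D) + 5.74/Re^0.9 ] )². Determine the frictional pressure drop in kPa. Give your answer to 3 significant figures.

Q = 0.788 L/min = 0.788/60000 = 1.313e-05 m³/s.
Cross-sectional area A = πD²/4 = π(0.0253)²/4 = 0.0005027 m²; mean velocity V = Q/A = 1.313e-05/0.0005027 = 0.02612 m/s.
Reynolds number Re = ρVD/μ = 608 · 0.02612 · 0.0253 / 0.000218 = 1843.
Re < 2300 → laminar flow, so f = 64/Re = 64/1843 = 0.03472 (the turbulent correlation is not needed).
Darcy-Weisbach: ΔP = f(L/D)(ρV²/2) = 0.03472·(27.5/0.0253)·(608·0.02612²/2) = 0.03472·1087·0.2075 = 7.83 Pa.
ΔP = 7.83 Pa = 0.00783 kPa.

ΔP ≈ 0.00783 kPa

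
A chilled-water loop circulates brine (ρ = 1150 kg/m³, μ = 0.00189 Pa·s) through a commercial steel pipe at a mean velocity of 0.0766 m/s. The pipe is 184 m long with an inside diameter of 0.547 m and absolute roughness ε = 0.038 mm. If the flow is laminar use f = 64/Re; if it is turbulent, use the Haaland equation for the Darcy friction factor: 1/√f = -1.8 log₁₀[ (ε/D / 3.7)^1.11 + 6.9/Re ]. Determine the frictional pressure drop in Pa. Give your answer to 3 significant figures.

ΔP ≈ 27.7 Pa

Reynolds number Re = ρVD/μ = 1150 · 0.0766 · 0.547 / 0.00189 = 2.549e+04.
Re > 4000 → turbulent. Relative roughness ε/D = 3.8e-05/0.547 = 6.95e-05. Haaland: 1/√f = -1.8 log₁₀[(6.95e-05/3.7)^1.11 + 6.9/2.549e+04] = -1.8 log₁₀[5.67e-06 + 0.000271] = 6.405, so f = 0.02437.
Darcy-Weisbach: ΔP = f(L/D)(ρV²/2) = 0.02437·(184/0.547)·(1150·0.0766²/2) = 0.02437·336.4·3.374 = 27.66 Pa.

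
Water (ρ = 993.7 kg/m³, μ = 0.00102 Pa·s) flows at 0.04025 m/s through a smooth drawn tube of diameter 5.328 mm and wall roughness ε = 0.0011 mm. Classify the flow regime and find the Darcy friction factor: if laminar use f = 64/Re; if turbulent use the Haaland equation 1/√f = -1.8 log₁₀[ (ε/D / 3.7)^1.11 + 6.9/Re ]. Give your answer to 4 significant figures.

Re = ρVD/μ = 993.7·0.04025·0.005328/0.00102 = 208.9.
Re < 2300 → laminar, so f = 64/Re = 0.3063 (roughness is irrelevant in laminar flow).

f ≈ 0.3063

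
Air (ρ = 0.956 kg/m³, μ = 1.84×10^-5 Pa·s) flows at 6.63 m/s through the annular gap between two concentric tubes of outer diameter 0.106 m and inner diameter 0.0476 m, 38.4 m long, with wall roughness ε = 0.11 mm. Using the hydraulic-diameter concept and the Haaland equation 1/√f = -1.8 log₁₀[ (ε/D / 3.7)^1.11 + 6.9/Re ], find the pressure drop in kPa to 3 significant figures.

ΔP ≈ 0.404 kPa

Hydraulic diameter D_h = 4A/P = D_o - D_i = 0.106 - 0.0476 = 0.0584 m.
Re = ρVD_h/μ = 0.956·6.63·0.0584/1.84e-05 = 2.012e+04.
ε/D_h = 0.00011/0.0584 = 0.00188; Haaland gives 1/√f = -1.8 log₁₀[0.000221+0.000343] = 5.848, so f = 0.02924.
ΔP = f(L/D_h)(ρV²/2) = 0.02924·38.4/0.0584·21.01 = 404 Pa.
ΔP = 0.404 kPa.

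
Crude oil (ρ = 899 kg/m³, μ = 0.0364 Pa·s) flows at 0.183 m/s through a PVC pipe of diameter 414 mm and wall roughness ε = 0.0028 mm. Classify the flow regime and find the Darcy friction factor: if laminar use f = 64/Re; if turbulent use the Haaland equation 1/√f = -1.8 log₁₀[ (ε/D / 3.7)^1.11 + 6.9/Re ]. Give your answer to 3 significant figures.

f ≈ 0.0342

Re = ρVD/μ = 899·0.183·0.414/0.0364 = 1871.
Re < 2300 → laminar, so f = 64/Re = 0.0342 (roughness is irrelevant in laminar flow).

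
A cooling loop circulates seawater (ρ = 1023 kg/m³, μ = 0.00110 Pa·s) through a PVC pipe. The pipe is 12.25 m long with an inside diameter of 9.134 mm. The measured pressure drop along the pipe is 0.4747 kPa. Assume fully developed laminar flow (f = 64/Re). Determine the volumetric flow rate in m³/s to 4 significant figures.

For laminar flow, f = 64/Re with Re = ρVD/μ, so Darcy-Weisbach reduces to ΔP = 32μLV/D². Solving for V: V = ΔP·D²/(32μL) = 474.7·(0.009134)²/(32·0.0011·12.25) = 0.09185 m/s.
Check: Re = ρVD/μ = 1023·0.09185·0.009134/0.0011 = 780.2 < 2300, so the laminar assumption holds.
Q = V·A = 0.09185·(π/4·0.009134²) = 6.018e-06 m³/s = 6.018×10^-6 m³/s.

Q ≈ 6.018×10^-6 m³/s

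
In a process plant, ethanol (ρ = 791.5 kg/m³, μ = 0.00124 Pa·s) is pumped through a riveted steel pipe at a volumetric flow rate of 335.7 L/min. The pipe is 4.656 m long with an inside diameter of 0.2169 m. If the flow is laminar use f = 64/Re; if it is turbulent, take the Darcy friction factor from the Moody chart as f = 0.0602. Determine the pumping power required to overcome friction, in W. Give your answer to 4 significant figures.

Q = 335.7 L/min = 335.7/60000 = 0.005595 m³/s.
Cross-sectional area A = πD²/4 = π(0.2169)²/4 = 0.03695 m²; mean velocity V = Q/A = 0.005595/0.03695 = 0.1514 m/s.
Reynolds number Re = ρVD/μ = 791.5 · 0.1514 · 0.2169 / 0.00124 = 2.096e+04.
Re > 4000 → turbulent; use the Moody-chart value f = 0.0602.
Darcy-Weisbach: ΔP = f(L/D)(ρV²/2) = 0.0602·(4.656/0.2169)·(791.5·0.1514²/2) = 0.0602·21.47·9.074 = 11.73 Pa.
Pumping power P = QΔP = 0.005595·11.73 = 0.065607 W = 0.06561 W.

P ≈ 0.06561 W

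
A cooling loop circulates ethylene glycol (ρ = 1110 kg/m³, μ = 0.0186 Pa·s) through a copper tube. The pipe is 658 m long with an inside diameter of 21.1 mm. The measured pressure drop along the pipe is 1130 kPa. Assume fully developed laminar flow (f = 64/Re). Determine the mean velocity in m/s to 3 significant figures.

V ≈ 1.28 m/s

For laminar flow, f = 64/Re with Re = ρVD/μ, so Darcy-Weisbach reduces to ΔP = 32μLV/D². Solving for V: V = ΔP·D²/(32μL) = 1.13e+06·(0.0211)²/(32·0.0186·658) = 1.285 m/s.
Check: Re = ρVD/μ = 1110·1.285·0.0211/0.0186 = 1618 < 2300, so the laminar assumption holds.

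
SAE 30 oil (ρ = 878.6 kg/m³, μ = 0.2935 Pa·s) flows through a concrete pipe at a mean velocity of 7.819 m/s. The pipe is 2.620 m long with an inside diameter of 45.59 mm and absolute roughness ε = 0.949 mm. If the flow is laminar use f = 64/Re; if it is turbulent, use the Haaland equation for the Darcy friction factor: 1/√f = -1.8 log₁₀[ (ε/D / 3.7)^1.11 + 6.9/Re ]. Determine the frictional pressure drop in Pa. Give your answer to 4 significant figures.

ΔP ≈ 92570 Pa

Reynolds number Re = ρVD/μ = 878.6 · 7.819 · 0.04559 / 0.293 = 1067.
Re < 2300 → laminar flow, so f = 64/Re = 64/1067 = 0.05998 (the turbulent correlation is not needed).
Darcy-Weisbach: ΔP = f(L/D)(ρV²/2) = 0.05998·(2.62/0.04559)·(878.6·7.819²/2) = 0.05998·57.47·2.686e+04 = 9.257e+04 Pa.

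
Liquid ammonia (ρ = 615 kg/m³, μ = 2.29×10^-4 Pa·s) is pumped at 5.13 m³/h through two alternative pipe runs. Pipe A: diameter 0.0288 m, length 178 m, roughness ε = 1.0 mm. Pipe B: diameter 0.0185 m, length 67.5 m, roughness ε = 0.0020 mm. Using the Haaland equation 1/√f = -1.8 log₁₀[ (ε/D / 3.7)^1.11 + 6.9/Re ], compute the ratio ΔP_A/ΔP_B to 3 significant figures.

Pipe A: V = Q/A = 0.001425/0.0006514 = 2.187 m/s; Re = 1.692e+05; ε/D = 0.0347; Haaland → f = 0.0611; ΔP_A = f(L/D)(ρV²/2) = 5.557e+05 Pa.
Pipe B: V = Q/A = 0.001425/0.0002688 = 5.301 m/s; Re = 2.634e+05; ε/D = 0.000108; Haaland → f = 0.01558; ΔP_B = f(L/D)(ρV²/2) = 4.914e+05 Pa.
ΔP_A/ΔP_B = 5.557e+05/4.914e+05 = 1.13.

ΔP_A/ΔP_B ≈ 1.13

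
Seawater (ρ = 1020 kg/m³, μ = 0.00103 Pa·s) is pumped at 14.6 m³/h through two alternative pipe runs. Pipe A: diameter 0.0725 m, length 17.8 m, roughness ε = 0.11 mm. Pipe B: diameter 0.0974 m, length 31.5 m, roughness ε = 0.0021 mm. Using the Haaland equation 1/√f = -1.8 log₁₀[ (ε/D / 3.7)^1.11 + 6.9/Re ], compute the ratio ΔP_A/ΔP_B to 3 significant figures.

ΔP_A/ΔP_B ≈ 2.92

Pipe A: V = Q/A = 0.004056/0.004128 = 0.9824 m/s; Re = 7.053e+04; ε/D = 0.00152; Haaland → f = 0.02427; ΔP_A = f(L/D)(ρV²/2) = 2933 Pa.
Pipe B: V = Q/A = 0.004056/0.007451 = 0.5443 m/s; Re = 5.25e+04; ε/D = 2.16e-05; Haaland → f = 0.02054; ΔP_B = f(L/D)(ρV²/2) = 1004 Pa.
ΔP_A/ΔP_B = 2933/1004 = 2.92.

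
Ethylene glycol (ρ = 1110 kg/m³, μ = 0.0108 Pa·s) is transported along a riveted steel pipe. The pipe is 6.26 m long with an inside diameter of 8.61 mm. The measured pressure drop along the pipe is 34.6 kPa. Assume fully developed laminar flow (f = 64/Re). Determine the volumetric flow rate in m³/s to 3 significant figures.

For laminar flow, f = 64/Re with Re = ρVD/μ, so Darcy-Weisbach reduces to ΔP = 32μLV/D². Solving for V: V = ΔP·D²/(32μL) = 3.46e+04·(0.00861)²/(32·0.0108·6.26) = 1.186 m/s.
Check: Re = ρVD/μ = 1110·1.186·0.00861/0.0108 = 1049 < 2300, so the laminar assumption holds.
Q = V·A = 1.186·(π/4·0.00861²) = 6.903e-05 m³/s = 6.90×10^-5 m³/s.

Q ≈ 6.90×10^-5 m³/s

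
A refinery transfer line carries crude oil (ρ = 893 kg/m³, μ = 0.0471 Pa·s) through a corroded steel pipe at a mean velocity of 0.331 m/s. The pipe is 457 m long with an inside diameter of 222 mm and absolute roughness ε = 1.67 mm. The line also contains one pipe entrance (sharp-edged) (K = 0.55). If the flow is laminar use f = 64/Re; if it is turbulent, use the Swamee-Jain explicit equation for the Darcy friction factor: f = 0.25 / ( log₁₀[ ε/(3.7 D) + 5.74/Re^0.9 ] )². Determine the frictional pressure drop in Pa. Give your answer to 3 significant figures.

ΔP ≈ 4650 Pa

Reynolds number Re = ρVD/μ = 893 · 0.331 · 0.222 / 0.0471 = 1393.
Re < 2300 → laminar flow, so f = 64/Re = 64/1393 = 0.04594 (the turbulent correlation is not needed).
Total minor-loss coefficient ΣK = 1·0.55 = 0.55.
ΔP = [f·L/D + ΣK]·(ρV²/2) = [0.04594·457/0.222 + 0.55]·(893·0.331²/2) = [94.57 + 0.55]·48.92 = 4653 Pa.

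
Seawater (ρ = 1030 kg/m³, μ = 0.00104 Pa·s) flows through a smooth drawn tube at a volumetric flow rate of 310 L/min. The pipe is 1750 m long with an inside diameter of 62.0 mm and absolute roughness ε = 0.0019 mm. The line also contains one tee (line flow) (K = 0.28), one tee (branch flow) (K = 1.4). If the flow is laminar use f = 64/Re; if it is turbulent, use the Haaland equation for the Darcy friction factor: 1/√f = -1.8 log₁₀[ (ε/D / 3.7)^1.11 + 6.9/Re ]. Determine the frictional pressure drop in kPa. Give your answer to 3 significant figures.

Q = 310 L/min = 310/60000 = 0.005167 m³/s.
Cross-sectional area A = πD²/4 = π(0.062)²/4 = 0.003019 m²; mean velocity V = Q/A = 0.005167/0.003019 = 1.711 m/s.
Reynolds number Re = ρVD/μ = 1030 · 1.711 · 0.062 / 0.00104 = 1.051e+05.
Re > 4000 → turbulent. Relative roughness ε/D = 1.9e-06/0.062 = 3.06e-05. Haaland: 1/√f = -1.8 log₁₀[(3.06e-05/3.7)^1.11 + 6.9/1.051e+05] = -1.8 log₁₀[2.29e-06 + 6.57e-05] = 7.502, so f = 0.01777.
Total minor-loss coefficient ΣK = 1·0.28 + 1·1.4 = 1.68.
ΔP = [f·L/D + ΣK]·(ρV²/2) = [0.01777·1750/0.062 + 1.68]·(1030·1.711²/2) = [501.5 + 1.68]·1508 = 7.59e+05 Pa.
ΔP = 7.59e+05 Pa = 759 kPa.

ΔP ≈ 759 kPa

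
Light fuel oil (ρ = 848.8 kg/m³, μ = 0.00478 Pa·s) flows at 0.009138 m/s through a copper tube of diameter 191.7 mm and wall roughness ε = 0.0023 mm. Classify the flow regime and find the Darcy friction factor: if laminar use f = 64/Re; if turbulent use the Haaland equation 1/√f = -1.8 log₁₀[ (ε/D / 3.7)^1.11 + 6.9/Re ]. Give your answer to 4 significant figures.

f ≈ 0.2057

Re = ρVD/μ = 848.8·0.009138·0.1917/0.00478 = 311.1.
Re < 2300 → laminar, so f = 64/Re = 0.2057 (roughness is irrelevant in laminar flow).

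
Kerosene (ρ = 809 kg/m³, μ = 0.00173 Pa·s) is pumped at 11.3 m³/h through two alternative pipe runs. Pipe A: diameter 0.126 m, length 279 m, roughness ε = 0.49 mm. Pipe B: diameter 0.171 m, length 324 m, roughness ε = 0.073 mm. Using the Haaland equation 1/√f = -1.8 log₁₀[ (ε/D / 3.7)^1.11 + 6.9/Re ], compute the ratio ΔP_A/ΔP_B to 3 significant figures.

Pipe A: V = Q/A = 0.003139/0.01247 = 0.2517 m/s; Re = 1.483e+04; ε/D = 0.00389; Haaland → f = 0.03389; ΔP_A = f(L/D)(ρV²/2) = 1923 Pa.
Pipe B: V = Q/A = 0.003139/0.02297 = 0.1367 m/s; Re = 1.093e+04; ε/D = 0.000427; Haaland → f = 0.03069; ΔP_B = f(L/D)(ρV²/2) = 439.3 Pa.
ΔP_A/ΔP_B = 1923/439.3 = 4.38.

ΔP_A/ΔP_B ≈ 4.38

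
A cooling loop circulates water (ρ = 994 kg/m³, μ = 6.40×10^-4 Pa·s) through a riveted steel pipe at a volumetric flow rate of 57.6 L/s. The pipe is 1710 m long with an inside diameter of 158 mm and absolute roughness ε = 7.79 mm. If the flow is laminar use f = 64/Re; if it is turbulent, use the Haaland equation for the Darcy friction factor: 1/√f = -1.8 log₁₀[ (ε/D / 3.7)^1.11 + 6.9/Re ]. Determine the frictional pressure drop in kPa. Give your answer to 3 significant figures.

ΔP ≈ 3310 kPa

Q = 57.6 L/s = 57.6/1000 = 0.0576 m³/s.
Cross-sectional area A = πD²/4 = π(0.158)²/4 = 0.01961 m²; mean velocity V = Q/A = 0.0576/0.01961 = 2.938 m/s.
Reynolds number Re = ρVD/μ = 994 · 2.938 · 0.158 / 0.00064 = 7.209e+05.
Re > 4000 → turbulent. Relative roughness ε/D = 0.00779/0.158 = 0.0493. Haaland: 1/√f = -1.8 log₁₀[(0.0493/3.7)^1.11 + 6.9/7.209e+05] = -1.8 log₁₀[0.00829 + 9.57e-06] = 3.746, so f = 0.07126.
Darcy-Weisbach: ΔP = f(L/D)(ρV²/2) = 0.07126·(1710/0.158)·(994·2.938²/2) = 0.07126·1.082e+04·4289 = 3.308e+06 Pa.
ΔP = 3.308e+06 Pa = 3310 kPa.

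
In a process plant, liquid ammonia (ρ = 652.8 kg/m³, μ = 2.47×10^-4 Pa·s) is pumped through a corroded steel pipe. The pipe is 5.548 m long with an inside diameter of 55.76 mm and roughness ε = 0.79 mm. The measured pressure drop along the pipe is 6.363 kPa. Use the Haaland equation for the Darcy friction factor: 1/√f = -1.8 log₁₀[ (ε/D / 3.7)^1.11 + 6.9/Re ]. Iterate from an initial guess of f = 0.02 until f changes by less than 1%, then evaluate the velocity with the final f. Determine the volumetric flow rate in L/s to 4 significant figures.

Q ≈ 5.211 L/s

Rearranging Darcy-Weisbach: V = √(2·ΔP·D/(f·L·ρ)). With ε/D = 0.00079/0.05576 = 0.0142, iterate starting from f = 0.02:
  f = 0.02 → V = √(2·6363·0.05576/(0.02·5.548·652.8)) = 3.13 m/s; Re = ρVD/μ = 4.613e+05; f → 0.04298
  f = 0.04298 → V = 2.135 m/s; Re = 3.146e+05; f → 0.04303
Converged (Δf/f < 1%). With the final f = 0.04303: V = √(2·6363·0.05576/(0.04303·5.548·652.8)) = 2.134 m/s.
Q = V·A = 2.134·(π/4·0.05576²) = 0.005211 m³/s = 5.211 L/s.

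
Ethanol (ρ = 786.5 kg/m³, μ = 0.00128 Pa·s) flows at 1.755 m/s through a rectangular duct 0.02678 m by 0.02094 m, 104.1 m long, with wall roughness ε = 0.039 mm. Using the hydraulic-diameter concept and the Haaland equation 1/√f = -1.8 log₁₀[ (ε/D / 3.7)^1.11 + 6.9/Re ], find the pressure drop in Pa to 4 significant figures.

ΔP ≈ 149000 Pa

Hydraulic diameter D_h = 4A/P = 4·(0.02678·0.02094)/(2·(0.02678+0.02094)) = 0.002243/0.09544 = 0.0235 m.
Re = ρVD_h/μ = 786.5·1.755·0.0235/0.00128 = 2.534e+04.
ε/D_h = 3.9e-05/0.0235 = 0.00166; Haaland gives 1/√f = -1.8 log₁₀[0.000192+0.000272] = 6, so f = 0.02778.
ΔP = f(L/D_h)(ρV²/2) = 0.02778·104.1/0.0235·1211 = 1.49e+05 Pa.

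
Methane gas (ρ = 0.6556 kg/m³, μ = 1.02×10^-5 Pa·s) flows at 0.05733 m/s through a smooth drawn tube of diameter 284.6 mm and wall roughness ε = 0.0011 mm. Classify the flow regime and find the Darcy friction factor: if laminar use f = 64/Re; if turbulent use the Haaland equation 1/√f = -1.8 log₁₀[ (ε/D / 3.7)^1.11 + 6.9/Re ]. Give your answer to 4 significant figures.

f ≈ 0.06103

Re = ρVD/μ = 0.6556·0.05733·0.2846/1.02e-05 = 1049.
Re < 2300 → laminar, so f = 64/Re = 0.06103 (roughness is irrelevant in laminar flow).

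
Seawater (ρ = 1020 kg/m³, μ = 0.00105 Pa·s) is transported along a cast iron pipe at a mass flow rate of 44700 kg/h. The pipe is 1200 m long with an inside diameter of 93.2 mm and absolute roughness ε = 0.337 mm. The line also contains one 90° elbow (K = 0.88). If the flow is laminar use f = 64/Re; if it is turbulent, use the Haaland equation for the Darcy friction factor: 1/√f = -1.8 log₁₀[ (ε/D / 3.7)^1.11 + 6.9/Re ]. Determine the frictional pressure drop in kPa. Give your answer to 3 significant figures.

ΔP ≈ 593 kPa

ṁ = 44700 kg/h = 44700/3600 = 12.42 kg/s.
A = πD²/4 = π(0.0932)²/4 = 0.006822 m²; mean velocity V = ṁ/(ρA) = 12.42/(1020 · 0.006822) = 1.784 m/s.
Reynolds number Re = ρVD/μ = 1020 · 1.784 · 0.0932 / 0.00105 = 1.616e+05.
Re > 4000 → turbulent. Relative roughness ε/D = 0.000337/0.0932 = 0.00362. Haaland: 1/√f = -1.8 log₁₀[(0.00362/3.7)^1.11 + 6.9/1.616e+05] = -1.8 log₁₀[0.000456 + 4.27e-05] = 5.944, so f = 0.0283.
Total minor-loss coefficient ΣK = 1·0.88 = 0.88.
ΔP = [f·L/D + ΣK]·(ρV²/2) = [0.0283·1200/0.0932 + 0.88]·(1020·1.784²/2) = [364.4 + 0.88]·1624 = 5.932e+05 Pa.
ΔP = 5.932e+05 Pa = 593 kPa.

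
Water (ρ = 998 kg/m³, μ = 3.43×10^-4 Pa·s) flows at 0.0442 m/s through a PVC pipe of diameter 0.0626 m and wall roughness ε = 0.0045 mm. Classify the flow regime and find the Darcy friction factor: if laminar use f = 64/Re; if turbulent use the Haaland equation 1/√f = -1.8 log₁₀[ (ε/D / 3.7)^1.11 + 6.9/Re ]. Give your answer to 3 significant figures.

f ≈ 0.0329

Re = ρVD/μ = 998·0.0442·0.0626/0.000343 = 8051.
Re > 4000 → turbulent. ε/D = 4.5e-06/0.0626 = 7.19e-05; Haaland: 1/√f = -1.8 log₁₀[5.89e-06 + 0.000857] = 5.515, so f = 0.03288.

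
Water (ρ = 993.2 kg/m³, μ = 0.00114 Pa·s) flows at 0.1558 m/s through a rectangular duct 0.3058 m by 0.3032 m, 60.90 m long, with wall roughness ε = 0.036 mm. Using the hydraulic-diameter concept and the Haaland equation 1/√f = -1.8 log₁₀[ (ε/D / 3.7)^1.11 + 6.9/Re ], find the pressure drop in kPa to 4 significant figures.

Hydraulic diameter D_h = 4A/P = 4·(0.3058·0.3032)/(2·(0.3058+0.3032)) = 0.3709/1.218 = 0.3045 m.
Re = ρVD_h/μ = 993.2·0.1558·0.3045/0.00114 = 4.133e+04.
ε/D_h = 3.6e-05/0.3045 = 0.000118; Haaland gives 1/√f = -1.8 log₁₀[1.02e-05+0.000167] = 6.753, so f = 0.02193.
ΔP = f(L/D_h)(ρV²/2) = 0.02193·60.9/0.3045·12.05 = 52.87 Pa.
ΔP = 0.05287 kPa.

ΔP ≈ 0.05287 kPa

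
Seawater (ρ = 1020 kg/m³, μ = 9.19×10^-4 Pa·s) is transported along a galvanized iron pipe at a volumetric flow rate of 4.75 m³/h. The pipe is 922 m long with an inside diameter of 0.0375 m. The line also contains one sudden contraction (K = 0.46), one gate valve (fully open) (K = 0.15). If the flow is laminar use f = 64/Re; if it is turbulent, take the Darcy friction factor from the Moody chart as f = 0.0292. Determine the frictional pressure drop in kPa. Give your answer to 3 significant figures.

ΔP ≈ 523 kPa

Q = 4.75 m³/h = 4.75/3600 = 0.001319 m³/s.
Cross-sectional area A = πD²/4 = π(0.0375)²/4 = 0.001104 m²; mean velocity V = Q/A = 0.001319/0.001104 = 1.195 m/s.
Reynolds number Re = ρVD/μ = 1020 · 1.195 · 0.0375 / 0.000919 = 4.972e+04.
Re > 4000 → turbulent; use the Moody-chart value f = 0.0292.
Total minor-loss coefficient ΣK = 1·0.46 + 1·0.15 = 0.61.
ΔP = [f·L/D + ΣK]·(ρV²/2) = [0.0292·922/0.0375 + 0.61]·(1020·1.195²/2) = [717.9 + 0.61]·727.9 = 5.23e+05 Pa.
ΔP = 5.23e+05 Pa = 523 kPa.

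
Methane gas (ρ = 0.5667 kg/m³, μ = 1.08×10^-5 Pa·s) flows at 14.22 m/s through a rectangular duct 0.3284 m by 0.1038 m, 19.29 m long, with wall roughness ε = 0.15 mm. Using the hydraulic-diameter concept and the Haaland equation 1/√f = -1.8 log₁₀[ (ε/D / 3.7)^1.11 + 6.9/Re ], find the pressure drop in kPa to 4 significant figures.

Hydraulic diameter D_h = 4A/P = 4·(0.3284·0.1038)/(2·(0.3284+0.1038)) = 0.1364/0.8644 = 0.1577 m.
Re = ρVD_h/μ = 0.5667·14.22·0.1577/1.08e-05 = 1.177e+05.
ε/D_h = 0.00015/0.1577 = 0.000951; Haaland gives 1/√f = -1.8 log₁₀[0.000104+5.86e-05] = 6.822, so f = 0.02149.
ΔP = f(L/D_h)(ρV²/2) = 0.02149·19.29/0.1577·57.3 = 150.5 Pa.
ΔP = 0.1505 kPa.

ΔP ≈ 0.1505 kPa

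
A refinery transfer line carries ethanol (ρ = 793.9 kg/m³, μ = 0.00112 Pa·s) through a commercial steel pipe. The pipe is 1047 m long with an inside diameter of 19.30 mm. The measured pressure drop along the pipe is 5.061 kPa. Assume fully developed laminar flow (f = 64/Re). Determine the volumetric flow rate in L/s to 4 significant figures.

For laminar flow, f = 64/Re with Re = ρVD/μ, so Darcy-Weisbach reduces to ΔP = 32μLV/D². Solving for V: V = ΔP·D²/(32μL) = 5061·(0.0193)²/(32·0.00112·1047) = 0.05024 m/s.
Check: Re = ρVD/μ = 793.9·0.05024·0.0193/0.00112 = 687.3 < 2300, so the laminar assumption holds.
Q = V·A = 0.05024·(π/4·0.0193²) = 1.47e-05 m³/s = 0.01470 L/s.

Q ≈ 0.01470 L/s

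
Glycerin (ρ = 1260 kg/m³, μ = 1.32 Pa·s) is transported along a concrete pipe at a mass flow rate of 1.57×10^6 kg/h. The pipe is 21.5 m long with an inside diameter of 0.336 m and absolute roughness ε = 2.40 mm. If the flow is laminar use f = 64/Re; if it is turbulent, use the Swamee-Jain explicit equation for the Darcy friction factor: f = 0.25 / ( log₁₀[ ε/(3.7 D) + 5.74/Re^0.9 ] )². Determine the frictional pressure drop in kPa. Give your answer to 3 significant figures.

ΔP ≈ 31.4 kPa

ṁ = 1.57×10^6 kg/h = 1.57×10^6/3600 = 436.1 kg/s.
A = πD²/4 = π(0.336)²/4 = 0.08867 m²; mean velocity V = ṁ/(ρA) = 436.1/(1260 · 0.08867) = 3.904 m/s.
Reynolds number Re = ρVD/μ = 1260 · 3.904 · 0.336 / 1.32 = 1252.
Re < 2300 → laminar flow, so f = 64/Re = 64/1252 = 0.05112 (the turbulent correlation is not needed).
Darcy-Weisbach: ΔP = f(L/D)(ρV²/2) = 0.05112·(21.5/0.336)·(1260·3.904²/2) = 0.05112·63.99·9600 = 3.14e+04 Pa.
ΔP = 3.14e+04 Pa = 31.4 kPa.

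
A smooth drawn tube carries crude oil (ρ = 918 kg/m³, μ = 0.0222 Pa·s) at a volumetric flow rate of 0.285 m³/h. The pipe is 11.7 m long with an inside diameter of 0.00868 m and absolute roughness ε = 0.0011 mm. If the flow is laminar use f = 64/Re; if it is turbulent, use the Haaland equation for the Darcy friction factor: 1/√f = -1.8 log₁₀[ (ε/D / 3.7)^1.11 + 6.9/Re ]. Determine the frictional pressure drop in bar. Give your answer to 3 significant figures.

Q = 0.285 m³/h = 0.285/3600 = 7.917e-05 m³/s.
Cross-sectional area A = πD²/4 = π(0.00868)²/4 = 5.917e-05 m²; mean velocity V = Q/A = 7.917e-05/5.917e-05 = 1.338 m/s.
Reynolds number Re = ρVD/μ = 918 · 1.338 · 0.00868 / 0.0222 = 480.2.
Re < 2300 → laminar flow, so f = 64/Re = 64/480.2 = 0.1333 (the turbulent correlation is not needed).
Darcy-Weisbach: ΔP = f(L/D)(ρV²/2) = 0.1333·(11.7/0.00868)·(918·1.338²/2) = 0.1333·1348·821.6 = 1.476e+05 Pa.
ΔP = 1.476e+05 Pa = 1.48 bar.

ΔP ≈ 1.48 bar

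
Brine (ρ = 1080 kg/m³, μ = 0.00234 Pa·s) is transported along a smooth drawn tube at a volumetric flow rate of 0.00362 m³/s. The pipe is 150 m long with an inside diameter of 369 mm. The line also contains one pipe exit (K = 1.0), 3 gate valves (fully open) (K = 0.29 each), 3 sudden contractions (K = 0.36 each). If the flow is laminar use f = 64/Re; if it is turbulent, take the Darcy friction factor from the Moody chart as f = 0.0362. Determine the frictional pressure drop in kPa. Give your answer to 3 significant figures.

ΔP ≈ 0.0109 kPa

Cross-sectional area A = πD²/4 = π(0.369)²/4 = 0.1069 m²; mean velocity V = Q/A = 0.00362/0.1069 = 0.03385 m/s.
Reynolds number Re = ρVD/μ = 1080 · 0.03385 · 0.369 / 0.00234 = 5765.
Re > 4000 → turbulent; use the Moody-chart value f = 0.0362.
Total minor-loss coefficient ΣK = 1·1 + 3·0.29 + 3·0.36 = 2.95.
ΔP = [f·L/D + ΣK]·(ρV²/2) = [0.0362·150/0.369 + 2.95]·(1080·0.03385²/2) = [14.72 + 2.95]·0.6188 = 10.93 Pa.
ΔP = 10.93 Pa = 0.0109 kPa.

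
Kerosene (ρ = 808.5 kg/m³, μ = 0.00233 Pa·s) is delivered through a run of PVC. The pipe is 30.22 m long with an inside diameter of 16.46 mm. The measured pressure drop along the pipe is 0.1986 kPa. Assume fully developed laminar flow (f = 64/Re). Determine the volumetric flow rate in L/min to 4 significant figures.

For laminar flow, f = 64/Re with Re = ρVD/μ, so Darcy-Weisbach reduces to ΔP = 32μLV/D². Solving for V: V = ΔP·D²/(32μL) = 198.6·(0.01646)²/(32·0.00233·30.22) = 0.02388 m/s.
Check: Re = ρVD/μ = 808.5·0.02388·0.01646/0.00233 = 136.4 < 2300, so the laminar assumption holds.
Q = V·A = 0.02388·(π/4·0.01646²) = 5.081e-06 m³/s = 0.3049 L/min.

Q ≈ 0.3049 L/min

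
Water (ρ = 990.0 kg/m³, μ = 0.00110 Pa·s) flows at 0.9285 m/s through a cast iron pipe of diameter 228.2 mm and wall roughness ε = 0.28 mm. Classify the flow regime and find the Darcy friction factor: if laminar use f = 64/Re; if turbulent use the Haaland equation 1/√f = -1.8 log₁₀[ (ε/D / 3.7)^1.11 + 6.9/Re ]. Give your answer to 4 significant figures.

Re = ρVD/μ = 990·0.9285·0.2282/0.0011 = 1.907e+05.
Re > 4000 → turbulent. ε/D = 0.00028/0.2282 = 0.00123; Haaland: 1/√f = -1.8 log₁₀[0.000137 + 3.62e-05] = 6.769, so f = 0.02182.

f ≈ 0.02182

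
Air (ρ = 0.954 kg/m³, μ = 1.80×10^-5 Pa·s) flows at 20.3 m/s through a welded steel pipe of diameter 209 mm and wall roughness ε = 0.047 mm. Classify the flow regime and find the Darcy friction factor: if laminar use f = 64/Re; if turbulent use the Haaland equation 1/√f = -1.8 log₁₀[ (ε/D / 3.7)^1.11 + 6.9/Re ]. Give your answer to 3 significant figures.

Re = ρVD/μ = 0.954·20.3·0.209/1.8e-05 = 2.249e+05.
Re > 4000 → turbulent. ε/D = 4.7e-05/0.209 = 0.000225; Haaland: 1/√f = -1.8 log₁₀[2.09e-05 + 3.07e-05] = 7.718, so f = 0.01679.

f ≈ 0.0168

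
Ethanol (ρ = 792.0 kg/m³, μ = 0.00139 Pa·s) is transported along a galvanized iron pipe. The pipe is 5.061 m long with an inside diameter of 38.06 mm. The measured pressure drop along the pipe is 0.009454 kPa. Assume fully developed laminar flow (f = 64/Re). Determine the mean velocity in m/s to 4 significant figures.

For laminar flow, f = 64/Re with Re = ρVD/μ, so Darcy-Weisbach reduces to ΔP = 32μLV/D². Solving for V: V = ΔP·D²/(32μL) = 9.454·(0.03806)²/(32·0.00139·5.061) = 0.06083 m/s.
Check: Re = ρVD/μ = 792·0.06083·0.03806/0.00139 = 1319 < 2300, so the laminar assumption holds.

V ≈ 0.06083 m/s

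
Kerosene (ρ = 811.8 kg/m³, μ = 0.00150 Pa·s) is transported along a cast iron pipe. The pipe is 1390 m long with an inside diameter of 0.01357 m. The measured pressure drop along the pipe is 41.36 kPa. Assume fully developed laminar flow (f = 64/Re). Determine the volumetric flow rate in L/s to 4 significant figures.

For laminar flow, f = 64/Re with Re = ρVD/μ, so Darcy-Weisbach reduces to ΔP = 32μLV/D². Solving for V: V = ΔP·D²/(32μL) = 4.136e+04·(0.01357)²/(32·0.0015·1390) = 0.1142 m/s.
Check: Re = ρVD/μ = 811.8·0.1142·0.01357/0.0015 = 838.3 < 2300, so the laminar assumption holds.
Q = V·A = 0.1142·(π/4·0.01357²) = 1.651e-05 m³/s = 0.01651 L/s.

Q ≈ 0.01651 L/s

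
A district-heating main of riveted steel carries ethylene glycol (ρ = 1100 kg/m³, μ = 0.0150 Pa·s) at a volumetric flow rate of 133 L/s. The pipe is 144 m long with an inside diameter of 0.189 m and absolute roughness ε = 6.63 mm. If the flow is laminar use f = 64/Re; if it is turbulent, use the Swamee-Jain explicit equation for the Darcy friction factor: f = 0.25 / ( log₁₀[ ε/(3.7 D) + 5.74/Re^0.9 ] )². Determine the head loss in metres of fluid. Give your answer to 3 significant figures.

h_f ≈ 53.9 m

Q = 133 L/s = 133/1000 = 0.133 m³/s.
Cross-sectional area A = πD²/4 = π(0.189)²/4 = 0.02806 m²; mean velocity V = Q/A = 0.133/0.02806 = 4.741 m/s.
Reynolds number Re = ρVD/μ = 1100 · 4.741 · 0.189 / 0.015 = 6.571e+04.
Re > 4000 → turbulent. Relative roughness ε/D = 0.00663/0.189 = 0.0351. Swamee-Jain: f = 0.25/(log₁₀[0.0351/3.7 + 5.74/6.571e+04^0.9])² = 0.25/(log₁₀[0.00948 + 0.000265])² = 0.25/(-2.011)² = 0.06181.
Darcy-Weisbach: ΔP = f(L/D)(ρV²/2) = 0.06181·(144/0.189)·(1100·4.741²/2) = 0.06181·761.9·1.236e+04 = 5.821e+05 Pa.
Head loss h_f = ΔP/(ρg) = 5.821e+05/(1100·9.81) = 53.9 m.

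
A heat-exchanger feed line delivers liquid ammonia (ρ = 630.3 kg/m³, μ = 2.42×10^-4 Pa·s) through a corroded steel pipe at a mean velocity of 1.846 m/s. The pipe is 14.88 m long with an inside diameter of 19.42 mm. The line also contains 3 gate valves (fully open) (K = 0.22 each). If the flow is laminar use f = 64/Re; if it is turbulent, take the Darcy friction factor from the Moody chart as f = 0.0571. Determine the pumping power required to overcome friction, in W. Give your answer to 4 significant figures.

P ≈ 26.08 W

Reynolds number Re = ρVD/μ = 630.3 · 1.846 · 0.01942 / 0.000242 = 9.337e+04.
Re > 4000 → turbulent; use the Moody-chart value f = 0.0571.
Total minor-loss coefficient ΣK = 3·0.22 = 0.66.
ΔP = [f·L/D + ΣK]·(ρV²/2) = [0.0571·14.88/0.01942 + 0.66]·(630.3·1.846²/2) = [43.75 + 0.66]·1074 = 4.77e+04 Pa.
Q = V·A = 1.846·0.0002962 = 0.0005468 m³/s.
Pumping power P = QΔP = 0.0005468·4.77e+04 = 26.079 W = 26.08 W.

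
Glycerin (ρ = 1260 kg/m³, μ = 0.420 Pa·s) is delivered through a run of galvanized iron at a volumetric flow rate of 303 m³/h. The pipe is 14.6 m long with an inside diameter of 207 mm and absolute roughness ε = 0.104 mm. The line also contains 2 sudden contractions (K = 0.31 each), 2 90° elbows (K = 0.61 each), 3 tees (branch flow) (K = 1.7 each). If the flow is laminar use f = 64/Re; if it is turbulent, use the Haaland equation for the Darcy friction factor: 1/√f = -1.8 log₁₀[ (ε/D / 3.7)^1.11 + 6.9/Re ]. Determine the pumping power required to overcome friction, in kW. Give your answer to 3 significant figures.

Q = 303 m³/h = 303/3600 = 0.08417 m³/s.
Cross-sectional area A = πD²/4 = π(0.207)²/4 = 0.03365 m²; mean velocity V = Q/A = 0.08417/0.03365 = 2.501 m/s.
Reynolds number Re = ρVD/μ = 1260 · 2.501 · 0.207 / 0.42 = 1553.
Re < 2300 → laminar flow, so f = 64/Re = 64/1553 = 0.04121 (the turbulent correlation is not needed).
Total minor-loss coefficient ΣK = 2·0.31 + 2·0.61 + 3·1.7 = 6.94.
ΔP = [f·L/D + ΣK]·(ρV²/2) = [0.04121·14.6/0.207 + 6.94]·(1260·2.501²/2) = [2.906 + 6.94]·3941 = 3.88e+04 Pa.
Pumping power P = QΔP = 0.08417·3.88e+04 = 3266 W = 3.27 kW.

P ≈ 3.27 kW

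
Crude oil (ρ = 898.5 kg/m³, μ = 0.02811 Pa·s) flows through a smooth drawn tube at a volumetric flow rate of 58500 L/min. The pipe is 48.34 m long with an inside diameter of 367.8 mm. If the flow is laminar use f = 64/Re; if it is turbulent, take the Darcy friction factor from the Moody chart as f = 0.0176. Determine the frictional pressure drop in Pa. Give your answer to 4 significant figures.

ΔP ≈ 87510 Pa

Q = 58500 L/min = 58500/60000 = 0.975 m³/s.
Cross-sectional area A = πD²/4 = π(0.3678)²/4 = 0.1062 m²; mean velocity V = Q/A = 0.975/0.1062 = 9.177 m/s.
Reynolds number Re = ρVD/μ = 898.5 · 9.177 · 0.3678 / 0.0281 = 1.079e+05.
Re > 4000 → turbulent; use the Moody-chart value f = 0.0176.
Darcy-Weisbach: ΔP = f(L/D)(ρV²/2) = 0.0176·(48.34/0.3678)·(898.5·9.177²/2) = 0.0176·131.4·3.783e+04 = 8.751e+04 Pa.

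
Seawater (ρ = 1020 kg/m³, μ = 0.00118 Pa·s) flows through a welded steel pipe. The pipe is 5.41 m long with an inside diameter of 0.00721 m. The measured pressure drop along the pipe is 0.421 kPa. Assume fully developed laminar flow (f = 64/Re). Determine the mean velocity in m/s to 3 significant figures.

For laminar flow, f = 64/Re with Re = ρVD/μ, so Darcy-Weisbach reduces to ΔP = 32μLV/D². Solving for V: V = ΔP·D²/(32μL) = 421·(0.00721)²/(32·0.00118·5.41) = 0.1071 m/s.
Check: Re = ρVD/μ = 1020·0.1071·0.00721/0.00118 = 667.7 < 2300, so the laminar assumption holds.

V ≈ 0.107 m/s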